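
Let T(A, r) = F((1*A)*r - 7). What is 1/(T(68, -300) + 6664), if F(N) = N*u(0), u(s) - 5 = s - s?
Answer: -1/95371 ≈ -1.0485e-5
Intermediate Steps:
u(s) = 5 (u(s) = 5 + (s - s) = 5 + 0 = 5)
F(N) = 5*N (F(N) = N*5 = 5*N)
T(A, r) = -35 + 5*A*r (T(A, r) = 5*((1*A)*r - 7) = 5*(A*r - 7) = 5*(-7 + A*r) = -35 + 5*A*r)
1/(T(68, -300) + 6664) = 1/((-35 + 5*68*(-300)) + 6664) = 1/((-35 - 102000) + 6664) = 1/(-102035 + 6664) = 1/(-95371) = -1/95371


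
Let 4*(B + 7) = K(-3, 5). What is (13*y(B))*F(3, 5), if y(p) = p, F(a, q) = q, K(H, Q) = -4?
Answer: -520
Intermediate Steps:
B = -8 (B = -7 + (¼)*(-4) = -7 - 1 = -8)
(13*y(B))*F(3, 5) = (13*(-8))*5 = -104*5 = -520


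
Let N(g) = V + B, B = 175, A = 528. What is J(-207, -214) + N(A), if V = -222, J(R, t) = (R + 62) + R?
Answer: -399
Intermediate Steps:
J(R, t) = 62 + 2*R (J(R, t) = (62 + R) + R = 62 + 2*R)
N(g) = -47 (N(g) = -222 + 175 = -47)
J(-207, -214) + N(A) = (62 + 2*(-207)) - 47 = (62 - 414) - 47 = -352 - 47 = -399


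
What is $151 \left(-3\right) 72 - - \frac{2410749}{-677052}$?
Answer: $- \frac{817968103}{25076} \approx -32620.0$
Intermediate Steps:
$151 \left(-3\right) 72 - - \frac{2410749}{-677052} = \left(-453\right) 72 - \left(-2410749\right) \left(- \frac{1}{677052}\right) = -32616 - \frac{89287}{25076} = - \frac{817968103}{25076}$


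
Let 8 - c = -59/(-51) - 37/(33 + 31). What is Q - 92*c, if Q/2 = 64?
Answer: -452681/816 ≈ -554.76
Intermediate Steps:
Q = 128 (Q = 2*64 = 128)
c = 24223/3264 (c = 8 - (-59/(-51) - 37/(33 + 31)) = 8 - (-59*(-1/51) - 37/64) = 8 - (59/51 - 37*1/64) = 8 - (59/51 - 37/64) = 8 - 1*1889/3264 = 8 - 1889/3264 = 24223/3264 ≈ 7.4213)
Q - 92*c = 128 - 92*24223/3264 = 128 - 557129/816 = -452681/816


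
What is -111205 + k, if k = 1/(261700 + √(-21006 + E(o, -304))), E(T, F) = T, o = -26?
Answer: (-222410*√5258 + 29102348499*I)/(2*(√5258 - 130850*I)) ≈ -1.1121e+5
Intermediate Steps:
k = 1/(261700 + 2*I*√5258) (k = 1/(261700 + √(-21006 - 26)) = 1/(261700 + √(-21032)) = 1/(261700 + 2*I*√5258) ≈ 3.8212e-6 - 2.12e-9*I)
-111205 + k = -111205 + (65425/17121727758 - I*√5258/34243455516) = -1904021735262965/17121727758 - I*√5258/34243455516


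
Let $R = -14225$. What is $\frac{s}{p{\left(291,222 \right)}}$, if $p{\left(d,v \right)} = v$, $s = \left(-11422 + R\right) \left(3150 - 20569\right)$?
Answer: $\frac{148915031}{74} \approx 2.0124 \cdot 10^{6}$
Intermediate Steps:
$s = 446745093$ ($s = \left(-11422 - 14225\right) \left(3150 - 20569\right) = \left(-25647\right) \left(-17419\right) = 446745093$)
$\frac{s}{p{\left(291,222 \right)}} = \frac{446745093}{222} = 446745093 \cdot \frac{1}{222} = \frac{148915031}{74}$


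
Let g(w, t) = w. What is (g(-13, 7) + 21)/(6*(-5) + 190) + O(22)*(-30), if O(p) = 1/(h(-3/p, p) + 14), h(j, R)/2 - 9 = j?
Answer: -6251/6980 ≈ -0.89556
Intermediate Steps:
h(j, R) = 18 + 2*j
O(p) = 1/(32 - 6/p) (O(p) = 1/((18 + 2*(-3/p)) + 14) = 1/((18 - 6/p) + 14) = 1/(32 - 6/p))
(g(-13, 7) + 21)/(6*(-5) + 190) + O(22)*(-30) = (-13 + 21)/(6*(-5) + 190) + ((½)*22/(-3 + 16*22))*(-30) = 8/(-30 + 190) + ((½)*22/(-3 + 352))*(-30) = 8/160 + ((½)*22/349)*(-30) = 8*(1/160) + ((½)*22*(1/349))*(-30) = 1/20 + (11/349)*(-30) = 1/20 - 330/349 = -6251/6980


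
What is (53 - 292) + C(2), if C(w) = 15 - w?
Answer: -226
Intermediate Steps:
(53 - 292) + C(2) = (53 - 292) + (15 - 1*2) = -239 + (15 - 2) = -239 + 13 = -226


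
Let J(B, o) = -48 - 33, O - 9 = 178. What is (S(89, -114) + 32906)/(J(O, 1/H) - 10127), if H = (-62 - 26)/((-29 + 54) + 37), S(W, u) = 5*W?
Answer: -33351/10208 ≈ -3.2671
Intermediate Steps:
O = 187 (O = 9 + 178 = 187)
H = -44/31 (H = -88/(25 + 37) = -88/62 = -88*1/62 = -44/31 ≈ -1.4194)
J(B, o) = -81
(S(89, -114) + 32906)/(J(O, 1/H) - 10127) = (5*89 + 32906)/(-81 - 10127) = (445 + 32906)/(-10208) = 33351*(-1/10208) = -33351/10208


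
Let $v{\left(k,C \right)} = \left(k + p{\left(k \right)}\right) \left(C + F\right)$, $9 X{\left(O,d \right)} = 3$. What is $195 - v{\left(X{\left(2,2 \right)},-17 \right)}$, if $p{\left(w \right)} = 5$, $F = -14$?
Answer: $\frac{1081}{3} \approx 360.33$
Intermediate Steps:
$X{\left(O,d \right)} = \frac{1}{3}$ ($X{\left(O,d \right)} = \frac{1}{9} \cdot 3 = \frac{1}{3}$)
$v{\left(k,C \right)} = \left(-14 + C\right) \left(5 + k\right)$ ($v{\left(k,C \right)} = \left(k + 5\right) \left(C - 14\right) = \left(5 + k\right) \left(-14 + C\right) = \left(-14 + C\right) \left(5 + k\right)$)
$195 - v{\left(X{\left(2,2 \right)},-17 \right)} = 195 - \left(-70 - \frac{14}{3} + 5 \left(-17\right) - \frac{17}{3}\right) = 195 - \left(-70 - \frac{14}{3} - 85 - \frac{17}{3}\right) = 195 - - \frac{496}{3} = 195 + \frac{496}{3} = \frac{1081}{3}$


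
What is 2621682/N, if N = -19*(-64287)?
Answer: 291298/135717 ≈ 2.1464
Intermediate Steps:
N = 1221453
2621682/N = 2621682/1221453 = 2621682*(1/1221453) = 291298/135717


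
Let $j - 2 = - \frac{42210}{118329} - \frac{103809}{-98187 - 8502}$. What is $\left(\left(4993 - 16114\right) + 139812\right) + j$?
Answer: $\frac{180520003833156}{1402711409} \approx 1.2869 \cdot 10^{5}$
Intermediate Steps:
$j = \frac{3669897537}{1402711409}$ ($j = 2 - \left(\frac{14070}{39443} + \frac{103809}{-98187 - 8502}\right) = 2 - \left(\frac{14070}{39443} + \frac{103809}{-106689}\right) = 2 - - \frac{864474719}{1402711409} = 2 + \left(- \frac{14070}{39443} + \frac{34603}{35563}\right) = 2 + \frac{864474719}{1402711409} = \frac{3669897537}{1402711409} \approx 2.6163$)
$\left(\left(4993 - 16114\right) + 139812\right) + j = \left(\left(4993 - 16114\right) + 139812\right) + \frac{3669897537}{1402711409} = \left(-11121 + 139812\right) + \frac{3669897537}{1402711409} = 128691 + \frac{3669897537}{1402711409} = \frac{180520003833156}{1402711409}$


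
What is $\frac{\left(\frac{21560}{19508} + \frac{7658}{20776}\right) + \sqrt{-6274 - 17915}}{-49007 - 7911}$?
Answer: $- \frac{10666479}{411942203624} - \frac{i \sqrt{24189}}{56918} \approx -2.5893 \cdot 10^{-5} - 0.0027325 i$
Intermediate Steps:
$\frac{\left(\frac{21560}{19508} + \frac{7658}{20776}\right) + \sqrt{-6274 - 17915}}{-49007 - 7911} = \frac{\left(21560 \cdot \frac{1}{19508} + 7658 \cdot \frac{1}{20776}\right) + \sqrt{-24189}}{-49007 + \left(-19660 + 11749\right)} = \frac{\left(\frac{5390}{4877} + \frac{547}{1484}\right) + i \sqrt{24189}}{-49007 - 7911} = \frac{\frac{10666479}{7237468} + i \sqrt{24189}}{-56918} = \left(\frac{10666479}{7237468} + i \sqrt{24189}\right) \left(- \frac{1}{56918}\right) = - \frac{10666479}{411942203624} - \frac{i \sqrt{24189}}{56918}$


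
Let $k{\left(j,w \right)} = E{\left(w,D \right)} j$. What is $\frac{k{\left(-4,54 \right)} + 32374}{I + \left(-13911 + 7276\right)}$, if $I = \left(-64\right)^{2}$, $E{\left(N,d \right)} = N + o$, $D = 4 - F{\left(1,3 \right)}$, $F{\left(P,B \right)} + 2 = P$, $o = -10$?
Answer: $- \frac{32198}{2539} \approx -12.681$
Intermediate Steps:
$F{\left(P,B \right)} = -2 + P$
$D = 5$ ($D = 4 - \left(-2 + 1\right) = 4 - -1 = 4 + 1 = 5$)
$E{\left(N,d \right)} = -10 + N$ ($E{\left(N,d \right)} = N - 10 = -10 + N$)
$I = 4096$
$k{\left(j,w \right)} = j \left(-10 + w\right)$ ($k{\left(j,w \right)} = \left(-10 + w\right) j = j \left(-10 + w\right)$)
$\frac{k{\left(-4,54 \right)} + 32374}{I + \left(-13911 + 7276\right)} = \frac{- 4 \left(-10 + 54\right) + 32374}{4096 + \left(-13911 + 7276\right)} = \frac{\left(-4\right) 44 + 32374}{4096 - 6635} = \frac{-176 + 32374}{-2539} = 32198 \left(- \frac{1}{2539}\right) = - \frac{32198}{2539}$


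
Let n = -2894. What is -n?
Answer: 2894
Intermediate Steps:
-n = -1*(-2894) = 2894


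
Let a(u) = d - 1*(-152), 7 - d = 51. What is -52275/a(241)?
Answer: -17425/36 ≈ -484.03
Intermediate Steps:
d = -44 (d = 7 - 1*51 = 7 - 51 = -44)
a(u) = 108 (a(u) = -44 - 1*(-152) = -44 + 152 = 108)
-52275/a(241) = -52275/108 = -52275*1/108 = -17425/36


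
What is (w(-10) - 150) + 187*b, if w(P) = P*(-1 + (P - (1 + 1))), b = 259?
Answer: 48413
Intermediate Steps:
w(P) = P*(-3 + P) (w(P) = P*(-1 + (P - 1*2)) = P*(-1 + (P - 2)) = P*(-1 + (-2 + P)) = P*(-3 + P))
(w(-10) - 150) + 187*b = (-10*(-3 - 10) - 150) + 187*259 = (-10*(-13) - 150) + 48433 = (130 - 150) + 48433 = -20 + 48433 = 48413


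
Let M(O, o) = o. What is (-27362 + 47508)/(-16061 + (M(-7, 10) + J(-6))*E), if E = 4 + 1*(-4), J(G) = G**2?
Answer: -20146/16061 ≈ -1.2543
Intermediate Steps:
E = 0 (E = 4 - 4 = 0)
(-27362 + 47508)/(-16061 + (M(-7, 10) + J(-6))*E) = (-27362 + 47508)/(-16061 + (10 + (-6)**2)*0) = 20146/(-16061 + (10 + 36)*0) = 20146/(-16061 + 46*0) = 20146/(-16061 + 0) = 20146/(-16061) = 20146*(-1/16061) = -20146/16061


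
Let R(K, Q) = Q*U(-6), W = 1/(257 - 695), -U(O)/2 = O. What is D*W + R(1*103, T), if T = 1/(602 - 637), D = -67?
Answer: -2911/15330 ≈ -0.18989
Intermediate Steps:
U(O) = -2*O
W = -1/438 (W = 1/(-438) = -1/438 ≈ -0.0022831)
T = -1/35 (T = 1/(-35) = -1/35 ≈ -0.028571)
R(K, Q) = 12*Q (R(K, Q) = Q*(-2*(-6)) = Q*12 = 12*Q)
D*W + R(1*103, T) = -67*(-1/438) + 12*(-1/35) = 67/438 - 12/35 = -2911/15330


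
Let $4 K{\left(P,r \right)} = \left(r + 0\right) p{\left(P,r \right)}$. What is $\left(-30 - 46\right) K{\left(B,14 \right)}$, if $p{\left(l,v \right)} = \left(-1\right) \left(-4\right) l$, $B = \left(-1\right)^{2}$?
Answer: $-1064$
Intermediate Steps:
$B = 1$
$p{\left(l,v \right)} = 4 l$
$K{\left(P,r \right)} = P r$ ($K{\left(P,r \right)} = \frac{\left(r + 0\right) 4 P}{4} = \frac{r 4 P}{4} = \frac{4 P r}{4} = P r$)
$\left(-30 - 46\right) K{\left(B,14 \right)} = \left(-30 - 46\right) 1 \cdot 14 = \left(-76\right) 14 = -1064$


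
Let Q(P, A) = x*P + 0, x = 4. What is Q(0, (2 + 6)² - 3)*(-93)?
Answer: 0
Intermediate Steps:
Q(P, A) = 4*P (Q(P, A) = 4*P + 0 = 4*P)
Q(0, (2 + 6)² - 3)*(-93) = (4*0)*(-93) = 0*(-93) = 0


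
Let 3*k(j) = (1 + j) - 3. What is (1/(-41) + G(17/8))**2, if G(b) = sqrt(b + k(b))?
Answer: 21859/10086 - sqrt(78)/123 ≈ 2.0955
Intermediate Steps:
k(j) = -2/3 + j/3 (k(j) = ((1 + j) - 3)/3 = (-2 + j)/3 = -2/3 + j/3)
G(b) = sqrt(-2/3 + 4*b/3) (G(b) = sqrt(b + (-2/3 + b/3)) = sqrt(-2/3 + 4*b/3))
(1/(-41) + G(17/8))**2 = (1/(-41) + sqrt(-6 + 12*(17/8))/3)**2 = (-1/41 + sqrt(-6 + 12*(17*(1/8)))/3)**2 = (-1/41 + sqrt(-6 + 12*(17/8))/3)**2 = (-1/41 + sqrt(-6 + 51/2)/3)**2 = (-1/41 + sqrt(39/2)/3)**2 = (-1/41 + (sqrt(78)/2)/3)**2 = (-1/41 + sqrt(78)/6)**2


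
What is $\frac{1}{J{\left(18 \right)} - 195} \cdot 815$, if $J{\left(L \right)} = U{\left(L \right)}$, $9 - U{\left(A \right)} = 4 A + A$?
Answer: $- \frac{815}{276} \approx -2.9529$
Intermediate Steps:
$U{\left(A \right)} = 9 - 5 A$ ($U{\left(A \right)} = 9 - \left(4 A + A\right) = 9 - 5 A$)
$J{\left(L \right)} = 9 - 5 L$
$\frac{1}{J{\left(18 \right)} - 195} \cdot 815 = \frac{1}{\left(9 - 90\right) - 195} \cdot 815 = \frac{1}{-81 - 195} \cdot 815 = \frac{1}{-276} \cdot 815 = \left(- \frac{1}{276}\right) 815 = - \frac{815}{276}$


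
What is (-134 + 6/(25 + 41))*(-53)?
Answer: 78069/11 ≈ 7097.2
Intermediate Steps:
(-134 + 6/(25 + 41))*(-53) = (-134 + 6/66)*(-53) = (-134 + (1/66)*6)*(-53) = (-134 + 1/11)*(-53) = -1473/11*(-53) = 78069/11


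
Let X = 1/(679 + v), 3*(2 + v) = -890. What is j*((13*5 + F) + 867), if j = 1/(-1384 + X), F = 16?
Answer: -1081668/1579141 ≈ -0.68497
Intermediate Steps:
v = -896/3 (v = -2 + (1/3)*(-890) = -2 - 890/3 = -896/3 ≈ -298.67)
X = 3/1141 (X = 1/(679 - 896/3) = 1/(1141/3) = 3/1141 ≈ 0.0026293)
j = -1141/1579141 (j = 1/(-1384 + 3/1141) = 1/(-1579141/1141) = -1141/1579141 ≈ -0.00072254)
j*((13*5 + F) + 867) = -1141*((13*5 + 16) + 867)/1579141 = -1141*((65 + 16) + 867)/1579141 = -1141*(81 + 867)/1579141 = -1141/1579141*948 = -1081668/1579141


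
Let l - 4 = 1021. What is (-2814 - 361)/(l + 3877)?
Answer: -3175/4902 ≈ -0.64769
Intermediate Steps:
l = 1025 (l = 4 + 1021 = 1025)
(-2814 - 361)/(l + 3877) = (-2814 - 361)/(1025 + 3877) = -3175/4902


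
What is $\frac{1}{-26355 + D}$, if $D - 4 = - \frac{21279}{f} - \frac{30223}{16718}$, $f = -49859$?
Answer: $- \frac{833542762}{21965836467697} \approx -3.7947 \cdot 10^{-5}$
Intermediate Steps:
$D = \frac{2183024813}{833542762}$ ($D = 4 - \left(- \frac{21279}{49859} + \frac{30223}{16718}\right) = 4 - \frac{1151146235}{833542762} = \frac{2183024813}{833542762} \approx 2.619$)
$\frac{1}{-26355 + D} = \frac{1}{-26355 + \frac{2183024813}{833542762}} = \frac{1}{- \frac{21965836467697}{833542762}} = - \frac{833542762}{21965836467697}$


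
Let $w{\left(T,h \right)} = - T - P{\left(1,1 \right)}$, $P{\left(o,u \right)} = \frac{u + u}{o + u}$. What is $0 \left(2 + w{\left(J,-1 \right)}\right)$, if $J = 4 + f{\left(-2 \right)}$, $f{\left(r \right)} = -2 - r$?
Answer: $0$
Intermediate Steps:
$J = 4$ ($J = 4 - 0 = 4 + \left(-2 + 2\right) = 4 + 0 = 4$)
$P{\left(o,u \right)} = \frac{2 u}{o + u}$
$w{\left(T,h \right)} = -1 - T$ ($w{\left(T,h \right)} = - T - 2 \cdot 1 \frac{1}{1 + 1} = - T - 2 \cdot 1 \cdot \frac{1}{2} = - T - 1 = -1 - T$)
$0 \left(2 + w{\left(J,-1 \right)}\right) = 0 \left(2 - 5\right) = 0 \left(-3\right) = 0$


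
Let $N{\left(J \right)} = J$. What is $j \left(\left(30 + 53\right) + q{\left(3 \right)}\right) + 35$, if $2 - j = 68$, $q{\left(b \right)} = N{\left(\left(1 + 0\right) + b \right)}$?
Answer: $-5707$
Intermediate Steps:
$q{\left(b \right)} = 1 + b$ ($q{\left(b \right)} = \left(1 + 0\right) + b = 1 + b$)
$j = -66$ ($j = 2 - 68 = -66$)
$j \left(\left(30 + 53\right) + q{\left(3 \right)}\right) + 35 = - 66 \left(\left(30 + 53\right) + \left(1 + 3\right)\right) + 35 = - 66 \left(83 + 4\right) + 35 = \left(-66\right) 87 + 35 = -5742 + 35 = -5707$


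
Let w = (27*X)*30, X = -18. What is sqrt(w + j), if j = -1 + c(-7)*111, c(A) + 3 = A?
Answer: I*sqrt(15691) ≈ 125.26*I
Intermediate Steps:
c(A) = -3 + A
j = -1111 (j = -1 + (-3 - 7)*111 = -1 - 10*111 = -1 - 1110 = -1111)
w = -14580 (w = (27*(-18))*30 = -486*30 = -14580)
sqrt(w + j) = sqrt(-14580 - 1111) = sqrt(-15691) = I*sqrt(15691)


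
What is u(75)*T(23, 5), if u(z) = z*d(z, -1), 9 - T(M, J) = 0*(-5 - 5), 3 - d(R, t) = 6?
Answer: -2025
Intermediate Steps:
d(R, t) = -3 (d(R, t) = 3 - 1*6 = 3 - 6 = -3)
T(M, J) = 9 (T(M, J) = 9 - 0*(-5 - 5) = 9 - 0*(-10) = 9 - 1*0 = 9 + 0 = 9)
u(z) = -3*z (u(z) = z*(-3) = -3*z)
u(75)*T(23, 5) = -3*75*9 = -225*9 = -2025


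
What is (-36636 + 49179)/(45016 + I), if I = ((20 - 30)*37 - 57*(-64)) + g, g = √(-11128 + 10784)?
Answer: 302875821/1166155390 - 12543*I*√86/1166155390 ≈ 0.25972 - 9.9746e-5*I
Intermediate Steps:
g = 2*I*√86 (g = √(-344) = 2*I*√86 ≈ 18.547*I)
I = 3278 + 2*I*√86 (I = ((20 - 30)*37 - 57*(-64)) + 2*I*√86 = (-10*37 + 3648) + 2*I*√86 = (-370 + 3648) + 2*I*√86 = 3278 + 2*I*√86 ≈ 3278.0 + 18.547*I)
(-36636 + 49179)/(45016 + I) = (-36636 + 49179)/(45016 + (3278 + 2*I*√86)) = 12543/(48294 + 2*I*√86)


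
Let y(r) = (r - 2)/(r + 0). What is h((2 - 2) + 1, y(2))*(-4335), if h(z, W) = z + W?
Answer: -4335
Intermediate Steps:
y(r) = (-2 + r)/r
h(z, W) = W + z
h((2 - 2) + 1, y(2))*(-4335) = ((-2 + 2)/2 + ((2 - 2) + 1))*(-4335) = ((½)*0 + (0 + 1))*(-4335) = (0 + 1)*(-4335) = 1*(-4335) = -4335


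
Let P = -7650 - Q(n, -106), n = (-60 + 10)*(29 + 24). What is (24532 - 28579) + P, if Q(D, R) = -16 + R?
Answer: -11575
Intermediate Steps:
n = -2650 (n = -50*53 = -2650)
P = -7528 (P = -7650 - (-16 - 106) = -7650 - 1*(-122) = -7650 + 122 = -7528)
(24532 - 28579) + P = (24532 - 28579) - 7528 = -4047 - 7528 = -11575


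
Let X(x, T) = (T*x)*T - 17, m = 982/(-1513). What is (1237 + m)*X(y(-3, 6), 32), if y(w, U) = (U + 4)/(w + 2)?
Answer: -19186733943/1513 ≈ -1.2681e+7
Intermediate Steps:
m = -982/1513 (m = 982*(-1/1513) = -982/1513 ≈ -0.64904)
y(w, U) = (4 + U)/(2 + w)
X(x, T) = -17 + x*T² (X(x, T) = x*T² - 17 = -17 + x*T²)
(1237 + m)*X(y(-3, 6), 32) = (1237 - 982/1513)*(-17 + ((4 + 6)/(2 - 3))*32²) = 1870599*(-17 + (10/(-1))*1024)/1513 = 1870599*(-17 - 1*10*1024)/1513 = 1870599*(-17 - 10*1024)/1513 = 1870599*(-17 - 10240)/1513 = (1870599/1513)*(-10257) = -19186733943/1513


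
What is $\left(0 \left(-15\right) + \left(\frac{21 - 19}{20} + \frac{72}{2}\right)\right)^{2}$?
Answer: $\frac{130321}{100} \approx 1303.2$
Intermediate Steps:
$\left(0 \left(-15\right) + \left(\frac{21 - 19}{20} + \frac{72}{2}\right)\right)^{2} = \left(0 + \left(\left(21 - 19\right) \frac{1}{20} + 72 \cdot \frac{1}{2}\right)\right)^{2} = \left(0 + \left(2 \cdot \frac{1}{20} + 36\right)\right)^{2} = \left(0 + \left(\frac{1}{10} + 36\right)\right)^{2} = \left(0 + \frac{361}{10}\right)^{2} = \left(\frac{361}{10}\right)^{2} = \frac{130321}{100}$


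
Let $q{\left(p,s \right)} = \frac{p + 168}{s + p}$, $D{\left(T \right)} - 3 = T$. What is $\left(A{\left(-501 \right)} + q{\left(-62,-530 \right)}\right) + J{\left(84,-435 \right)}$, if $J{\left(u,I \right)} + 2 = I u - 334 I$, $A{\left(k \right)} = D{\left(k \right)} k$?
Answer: $\frac{106040763}{296} \approx 3.5825 \cdot 10^{5}$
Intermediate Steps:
$D{\left(T \right)} = 3 + T$
$q{\left(p,s \right)} = \frac{168 + p}{p + s}$
$A{\left(k \right)} = k \left(3 + k\right)$ ($A{\left(k \right)} = \left(3 + k\right) k = k \left(3 + k\right)$)
$J{\left(u,I \right)} = -2 - 334 I + I u$ ($J{\left(u,I \right)} = -2 + \left(I u - 334 I\right) = -2 + \left(- 334 I + I u\right) = -2 - 334 I + I u$)
$\left(A{\left(-501 \right)} + q{\left(-62,-530 \right)}\right) + J{\left(84,-435 \right)} = \left(- 501 \left(3 - 501\right) + \frac{168 - 62}{-62 - 530}\right) - -108748 = \left(\left(-501\right) \left(-498\right) + \frac{1}{-592} \cdot 106\right) - -108748 = \left(249498 - \frac{53}{296}\right) + 108748 = \frac{73851355}{296} + 108748 = \frac{106040763}{296}$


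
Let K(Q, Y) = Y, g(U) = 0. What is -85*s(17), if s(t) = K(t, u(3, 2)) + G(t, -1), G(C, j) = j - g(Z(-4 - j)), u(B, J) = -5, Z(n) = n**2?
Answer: 510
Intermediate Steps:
G(C, j) = j (G(C, j) = j - 1*0 = j + 0 = j)
s(t) = -6 (s(t) = -5 - 1 = -6)
-85*s(17) = -85*(-6) = 510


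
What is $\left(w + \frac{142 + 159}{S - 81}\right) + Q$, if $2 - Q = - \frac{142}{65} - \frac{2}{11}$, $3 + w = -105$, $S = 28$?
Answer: $- \frac{4142409}{37895} \approx -109.31$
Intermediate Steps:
$w = -108$ ($w = -3 - 105 = -108$)
$Q = \frac{3122}{715}$ ($Q = 2 - \left(- \frac{142}{65} - \frac{2}{11}\right) = 2 - - \frac{1692}{715} = 2 + \frac{1692}{715} = \frac{3122}{715} \approx 4.3664$)
$\left(w + \frac{142 + 159}{S - 81}\right) + Q = \left(-108 + \frac{142 + 159}{28 - 81}\right) + \frac{3122}{715} = \left(-108 + \frac{301}{-53}\right) + \frac{3122}{715} = \left(-108 + 301 \left(- \frac{1}{53}\right)\right) + \frac{3122}{715} = \left(-108 - \frac{301}{53}\right) + \frac{3122}{715} = - \frac{6025}{53} + \frac{3122}{715} = - \frac{4142409}{37895}$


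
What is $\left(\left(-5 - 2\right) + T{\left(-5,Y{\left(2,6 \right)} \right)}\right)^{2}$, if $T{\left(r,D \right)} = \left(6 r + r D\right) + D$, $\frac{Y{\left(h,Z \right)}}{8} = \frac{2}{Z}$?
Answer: $\frac{20449}{9} \approx 2272.1$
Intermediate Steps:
$Y{\left(h,Z \right)} = \frac{16}{Z}$ ($Y{\left(h,Z \right)} = 8 \frac{2}{Z} = \frac{16}{Z}$)
$T{\left(r,D \right)} = D + 6 r + D r$ ($T{\left(r,D \right)} = \left(6 r + D r\right) + D = D + 6 r + D r$)
$\left(\left(-5 - 2\right) + T{\left(-5,Y{\left(2,6 \right)} \right)}\right)^{2} = \left(\left(-5 - 2\right) + \left(\frac{16}{6} + 6 \left(-5\right) + \frac{16}{6} \left(-5\right)\right)\right)^{2} = \left(-7 + \left(16 \cdot \frac{1}{6} - 30 + 16 \cdot \frac{1}{6} \left(-5\right)\right)\right)^{2} = \left(-7 + \left(\frac{8}{3} - 30 + \frac{8}{3} \left(-5\right)\right)\right)^{2} = \left(-7 - \frac{122}{3}\right)^{2} = \left(- \frac{143}{3}\right)^{2} = \frac{20449}{9}$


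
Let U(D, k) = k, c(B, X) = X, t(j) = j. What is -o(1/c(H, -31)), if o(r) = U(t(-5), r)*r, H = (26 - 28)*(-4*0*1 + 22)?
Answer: -1/961 ≈ -0.0010406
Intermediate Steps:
H = -44 (H = -2*(0*1 + 22) = -2*(0 + 22) = -2*22 = -44)
o(r) = r² (o(r) = r*r = r²)
-o(1/c(H, -31)) = -(1/(-31))² = -(-1/31)² = -1*1/961 = -1/961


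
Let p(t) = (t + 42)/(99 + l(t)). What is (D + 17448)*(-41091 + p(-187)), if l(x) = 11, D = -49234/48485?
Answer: -382367616506213/533335 ≈ -7.1694e+8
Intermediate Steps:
D = -49234/48485 (D = -49234*1/48485 = -49234/48485 ≈ -1.0154)
p(t) = 21/55 + t/110 (p(t) = (t + 42)/(99 + 11) = (42 + t)/110 = (42 + t)*(1/110) = 21/55 + t/110)
(D + 17448)*(-41091 + p(-187)) = (-49234/48485 + 17448)*(-41091 + (21/55 + (1/110)*(-187))) = 845917046*(-41091 + (21/55 - 17/10))/48485 = 845917046*(-41091 - 29/22)/48485 = (845917046/48485)*(-904031/22) = -382367616506213/533335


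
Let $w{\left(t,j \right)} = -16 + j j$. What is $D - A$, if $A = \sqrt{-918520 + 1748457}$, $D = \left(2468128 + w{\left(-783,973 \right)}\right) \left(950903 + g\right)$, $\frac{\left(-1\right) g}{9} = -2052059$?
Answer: $66314279419994 - \sqrt{829937} \approx 6.6314 \cdot 10^{13}$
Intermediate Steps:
$w{\left(t,j \right)} = -16 + j^{2}$
$g = 18468531$ ($g = \left(-9\right) \left(-2052059\right) = 18468531$)
$D = 66314279419994$ ($D = \left(2468128 - \left(16 - 973^{2}\right)\right) \left(950903 + 18468531\right) = \left(2468128 + \left(-16 + 946729\right)\right) 19419434 = \left(2468128 + 946713\right) 19419434 = 3414841 \cdot 19419434 = 66314279419994$)
$A = \sqrt{829937} \approx 911.01$
$D - A = 66314279419994 - \sqrt{829937}$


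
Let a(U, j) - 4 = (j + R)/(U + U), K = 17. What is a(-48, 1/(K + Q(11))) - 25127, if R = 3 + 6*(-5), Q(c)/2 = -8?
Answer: -1205891/48 ≈ -25123.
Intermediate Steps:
Q(c) = -16 (Q(c) = 2*(-8) = -16)
R = -27 (R = 3 - 30 = -27)
a(U, j) = 4 + (-27 + j)/(2*U) (a(U, j) = 4 + (j - 27)/(U + U) = 4 + (-27 + j)/((2*U)) = 4 + (-27 + j)*(1/(2*U)) = 4 + (-27 + j)/(2*U))
a(-48, 1/(K + Q(11))) - 25127 = (½)*(-27 + 1/(17 - 16) + 8*(-48))/(-48) - 25127 = (½)*(-1/48)*(-27 + 1/1 - 384) - 25127 = (½)*(-1/48)*(-27 + 1 - 384) - 25127 = (½)*(-1/48)*(-410) - 25127 = 205/48 - 25127 = -1205891/48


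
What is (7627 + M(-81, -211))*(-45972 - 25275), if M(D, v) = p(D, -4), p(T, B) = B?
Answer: -543115881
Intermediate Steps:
M(D, v) = -4
(7627 + M(-81, -211))*(-45972 - 25275) = (7627 - 4)*(-45972 - 25275) = 7623*(-71247) = -543115881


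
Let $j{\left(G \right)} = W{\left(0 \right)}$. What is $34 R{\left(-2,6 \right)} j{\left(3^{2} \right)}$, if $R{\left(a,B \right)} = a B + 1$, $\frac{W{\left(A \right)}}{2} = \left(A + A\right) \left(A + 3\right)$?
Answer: $0$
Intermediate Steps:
$W{\left(A \right)} = 4 A \left(3 + A\right)$ ($W{\left(A \right)} = 2 \left(A + A\right) \left(A + 3\right) = 2 \cdot 2 A \left(3 + A\right) = 4 A \left(3 + A\right)$)
$j{\left(G \right)} = 0$ ($j{\left(G \right)} = 4 \cdot 0 \left(3 + 0\right) = 4 \cdot 0 \cdot 3 = 0$)
$R{\left(a,B \right)} = 1 + B a$ ($R{\left(a,B \right)} = B a + 1 = 1 + B a$)
$34 R{\left(-2,6 \right)} j{\left(3^{2} \right)} = 34 \left(1 + 6 \left(-2\right)\right) 0 = 34 \left(1 - 12\right) 0 = 34 \left(-11\right) 0 = \left(-374\right) 0 = 0$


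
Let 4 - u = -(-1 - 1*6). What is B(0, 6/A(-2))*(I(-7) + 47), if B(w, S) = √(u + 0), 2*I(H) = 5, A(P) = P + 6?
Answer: 99*I*√3/2 ≈ 85.737*I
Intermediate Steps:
A(P) = 6 + P
I(H) = 5/2 (I(H) = (½)*5 = 5/2)
u = -3 (u = 4 - (-1)*(-1 - 1*6) = 4 - (-1)*(-1 - 6) = 4 - (-1)*(-7) = 4 - 1*7 = 4 - 7 = -3)
B(w, S) = I*√3 (B(w, S) = √(-3 + 0) = √(-3) = I*√3)
B(0, 6/A(-2))*(I(-7) + 47) = (I*√3)*(5/2 + 47) = (I*√3)*(99/2) = 99*I*√3/2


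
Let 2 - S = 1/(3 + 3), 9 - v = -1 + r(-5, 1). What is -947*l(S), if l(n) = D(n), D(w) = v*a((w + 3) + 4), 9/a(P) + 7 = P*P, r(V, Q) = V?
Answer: -4602420/2557 ≈ -1799.9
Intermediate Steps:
v = 15 (v = 9 - (-1 - 5) = 9 - 1*(-6) = 9 + 6 = 15)
S = 11/6 (S = 2 - 1/(3 + 3) = 2 - 1/6 = 2 - 1*⅙ = 2 - ⅙ = 11/6 ≈ 1.8333)
a(P) = 9/(-7 + P²) (a(P) = 9/(-7 + P*P) = 9/(-7 + P²))
D(w) = 135/(-7 + (7 + w)²) (D(w) = 15*(9/(-7 + ((w + 3) + 4)²)) = 15*(9/(-7 + ((3 + w) + 4)²)) = 15*(9/(-7 + (7 + w)²)) = 135/(-7 + (7 + w)²))
l(n) = 135/(-7 + (7 + n)²)
-947*l(S) = -127845/(-7 + (7 + 11/6)²) = -127845/(-7 + (53/6)²) = -127845/(-7 + 2809/36) = -127845/2557/36 = -127845*36/2557 = -947*4860/2557 = -4602420/2557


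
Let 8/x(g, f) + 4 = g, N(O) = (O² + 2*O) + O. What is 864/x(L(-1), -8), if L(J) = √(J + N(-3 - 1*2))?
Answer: -108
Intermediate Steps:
N(O) = O² + 3*O
L(J) = √(10 + J) (L(J) = √(J + (-3 - 1*2)*(3 + (-3 - 1*2))) = √(J + (-3 - 2)*(3 + (-3 - 2))) = √(J - 5*(3 - 5)) = √(J - 5*(-2)) = √(J + 10) = √(10 + J))
x(g, f) = 8/(-4 + g)
864/x(L(-1), -8) = 864/((8/(-4 + √(10 - 1)))) = 864/((8/(-4 + √9))) = 864/((8/(-4 + 3))) = 864/((8/(-1))) = 864/((8*(-1))) = 864/(-8) = 864*(-⅛) = -108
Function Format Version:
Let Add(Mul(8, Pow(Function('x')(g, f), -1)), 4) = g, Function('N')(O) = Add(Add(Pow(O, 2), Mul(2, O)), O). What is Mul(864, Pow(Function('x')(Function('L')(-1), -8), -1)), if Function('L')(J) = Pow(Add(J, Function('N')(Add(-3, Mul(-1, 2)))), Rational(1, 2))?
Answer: -108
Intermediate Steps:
Function('N')(O) = Add(Pow(O, 2), Mul(3, O))
Function('L')(J) = Pow(Add(10, J), Rational(1, 2)) (Function('L')(J) = Pow(Add(J, Mul(Add(-3, Mul(-1, 2)), Add(3, Add(-3, Mul(-1, 2))))), Rational(1, 2)) = Pow(Add(J, Mul(Add(-3, -2), Add(3, Add(-3, -2)))), Rational(1, 2)) = Pow(Add(J, Mul(-5, Add(3, -5))), Rational(1, 2)) = Pow(Add(J, Mul(-5, -2)), Rational(1, 2)) = Pow(Add(J, 10), Rational(1, 2)) = Pow(Add(10, J), Rational(1, 2)))
Function('x')(g, f) = Mul(8, Pow(Add(-4, g), -1))
Mul(864, Pow(Function('x')(Function('L')(-1), -8), -1)) = Mul(864, Pow(Mul(8, Pow(Add(-4, Pow(Add(10, -1), Rational(1, 2))), -1)), -1)) = Mul(864, Pow(Mul(8, Pow(Add(-4, Pow(9, Rational(1, 2))), -1)), -1)) = Mul(864, Pow(Mul(8, Pow(Add(-4, 3), -1)), -1)) = Mul(864, Pow(Mul(8, Pow(-1, -1)), -1)) = Mul(864, Pow(Mul(8, -1), -1)) = Mul(864, Pow(-8, -1)) = Mul(864, Rational(-1, 8)) = -108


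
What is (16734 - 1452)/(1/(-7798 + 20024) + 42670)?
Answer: 186837732/521683421 ≈ 0.35814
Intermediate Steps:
(16734 - 1452)/(1/(-7798 + 20024) + 42670) = 15282/(1/12226 + 42670) = 15282/(521683421/12226) = 15282*(12226/521683421) = 186837732/521683421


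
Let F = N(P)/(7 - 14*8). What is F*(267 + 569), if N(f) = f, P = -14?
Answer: 1672/15 ≈ 111.47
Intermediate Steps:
F = 2/15 (F = -14/(7 - 14*8) = -14/(7 - 112) = -14/(-105) = -14*(-1/105) = 2/15 ≈ 0.13333)
F*(267 + 569) = 2*(267 + 569)/15 = (2/15)*836 = 1672/15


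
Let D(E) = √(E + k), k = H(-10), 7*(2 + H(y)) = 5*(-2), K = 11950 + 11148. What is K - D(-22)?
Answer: 23098 - I*√1246/7 ≈ 23098.0 - 5.0427*I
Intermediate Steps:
K = 23098
H(y) = -24/7 (H(y) = -2 + (5*(-2))/7 = -2 + (⅐)*(-10) = -2 - 10/7 = -24/7)
k = -24/7 ≈ -3.4286
D(E) = √(-24/7 + E) (D(E) = √(E - 24/7) = √(-24/7 + E))
K - D(-22) = 23098 - √(-168 + 49*(-22))/7 = 23098 - √(-168 - 1078)/7 = 23098 - √(-1246)/7 = 23098 - I*√1246/7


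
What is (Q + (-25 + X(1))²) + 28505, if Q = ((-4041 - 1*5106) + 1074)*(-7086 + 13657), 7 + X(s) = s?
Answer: -53018217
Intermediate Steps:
X(s) = -7 + s
Q = -53047683 (Q = ((-4041 - 5106) + 1074)*6571 = (-9147 + 1074)*6571 = -8073*6571 = -53047683)
(Q + (-25 + X(1))²) + 28505 = (-53047683 + (-25 + (-7 + 1))²) + 28505 = (-53047683 + (-25 - 6)²) + 28505 = (-53047683 + (-31)²) + 28505 = (-53047683 + 961) + 28505 = -53046722 + 28505 = -53018217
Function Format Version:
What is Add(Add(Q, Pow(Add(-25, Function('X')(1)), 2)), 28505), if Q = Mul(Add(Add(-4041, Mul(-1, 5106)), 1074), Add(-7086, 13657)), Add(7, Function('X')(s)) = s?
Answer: -53018217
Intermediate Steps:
Function('X')(s) = Add(-7, s)
Q = -53047683 (Q = Mul(Add(Add(-4041, -5106), 1074), 6571) = Mul(Add(-9147, 1074), 6571) = Mul(-8073, 6571) = -53047683)
Add(Add(Q, Pow(Add(-25, Function('X')(1)), 2)), 28505) = Add(Add(-53047683, Pow(Add(-25, Add(-7, 1)), 2)), 28505) = Add(Add(-53047683, Pow(Add(-25, -6), 2)), 28505) = Add(Add(-53047683, Pow(-31, 2)), 28505) = Add(Add(-53047683, 961), 28505) = Add(-53046722, 28505) = -53018217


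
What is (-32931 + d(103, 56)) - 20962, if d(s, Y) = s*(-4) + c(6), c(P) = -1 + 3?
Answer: -54303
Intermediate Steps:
c(P) = 2
d(s, Y) = 2 - 4*s (d(s, Y) = s*(-4) + 2 = -4*s + 2 = 2 - 4*s)
(-32931 + d(103, 56)) - 20962 = (-32931 + (2 - 4*103)) - 20962 = (-32931 + (2 - 412)) - 20962 = (-32931 - 410) - 20962 = -33341 - 20962 = -54303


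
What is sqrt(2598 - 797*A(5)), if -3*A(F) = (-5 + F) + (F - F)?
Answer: sqrt(2598) ≈ 50.971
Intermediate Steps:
A(F) = 5/3 - F/3 (A(F) = -((-5 + F) + (F - F))/3 = -((-5 + F) + 0)/3 = -(-5 + F)/3 = 5/3 - F/3)
sqrt(2598 - 797*A(5)) = sqrt(2598 - 797*(5/3 - 1/3*5)) = sqrt(2598 - 797*(5/3 - 5/3)) = sqrt(2598 - 797*0) = sqrt(2598 + 0) = sqrt(2598)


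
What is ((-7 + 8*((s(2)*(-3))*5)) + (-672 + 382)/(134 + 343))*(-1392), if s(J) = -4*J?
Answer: -210791024/159 ≈ -1.3257e+6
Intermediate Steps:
((-7 + 8*((s(2)*(-3))*5)) + (-672 + 382)/(134 + 343))*(-1392) = ((-7 + 8*((-4*2*(-3))*5)) + (-672 + 382)/(134 + 343))*(-1392) = ((-7 + 8*(-8*(-3)*5)) - 290/477)*(-1392) = ((-7 + 8*(24*5)) - 290*1/477)*(-1392) = ((-7 + 8*120) - 290/477)*(-1392) = ((-7 + 960) - 290/477)*(-1392) = (953 - 290/477)*(-1392) = (454291/477)*(-1392) = -210791024/159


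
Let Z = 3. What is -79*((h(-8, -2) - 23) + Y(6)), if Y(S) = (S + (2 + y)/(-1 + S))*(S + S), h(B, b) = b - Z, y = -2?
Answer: -3476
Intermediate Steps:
h(B, b) = -3 + b (h(B, b) = b - 1*3 = b - 3 = -3 + b)
Y(S) = 2*S**2 (Y(S) = (S + (2 - 2)/(-1 + S))*(S + S) = (S + 0/(-1 + S))*(2*S) = (S + 0)*(2*S) = S*(2*S) = 2*S**2)
-79*((h(-8, -2) - 23) + Y(6)) = -79*(((-3 - 2) - 23) + 2*6**2) = -79*((-5 - 23) + 2*36) = -79*(-28 + 72) = -79*44 = -3476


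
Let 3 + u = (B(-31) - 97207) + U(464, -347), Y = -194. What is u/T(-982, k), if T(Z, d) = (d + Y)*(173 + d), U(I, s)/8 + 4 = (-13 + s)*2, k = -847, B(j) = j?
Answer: -103033/701634 ≈ -0.14685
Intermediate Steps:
U(I, s) = -240 + 16*s (U(I, s) = -32 + 8*((-13 + s)*2) = -32 + 8*(-26 + 2*s) = -32 + (-208 + 16*s) = -240 + 16*s)
T(Z, d) = (-194 + d)*(173 + d) (T(Z, d) = (d - 194)*(173 + d) = (-194 + d)*(173 + d))
u = -103033 (u = -3 + ((-31 - 97207) + (-240 + 16*(-347))) = -3 + (-97238 + (-240 - 5552)) = -3 + (-97238 - 5792) = -3 - 103030 = -103033)
u/T(-982, k) = -103033/(-33562 + (-847)² - 21*(-847)) = -103033/(-33562 + 717409 + 17787) = -103033/701634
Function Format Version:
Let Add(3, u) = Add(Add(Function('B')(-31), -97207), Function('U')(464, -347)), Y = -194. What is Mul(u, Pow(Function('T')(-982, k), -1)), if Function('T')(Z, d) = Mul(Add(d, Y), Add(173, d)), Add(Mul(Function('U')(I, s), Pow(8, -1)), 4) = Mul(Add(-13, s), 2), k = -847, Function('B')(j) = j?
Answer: Rational(-103033, 701634) ≈ -0.14685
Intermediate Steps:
Function('U')(I, s) = Add(-240, Mul(16, s)) (Function('U')(I, s) = Add(-32, Mul(8, Mul(Add(-13, s), 2))) = Add(-32, Mul(8, Add(-26, Mul(2, s)))) = Add(-32, Add(-208, Mul(16, s))) = Add(-240, Mul(16, s)))
Function('T')(Z, d) = Mul(Add(-194, d), Add(173, d)) (Function('T')(Z, d) = Mul(Add(d, -194), Add(173, d)) = Mul(Add(-194, d), Add(173, d)))
u = -103033 (u = Add(-3, Add(Add(-31, -97207), Add(-240, Mul(16, -347)))) = Add(-3, Add(-97238, Add(-240, -5552))) = Add(-3, Add(-97238, -5792)) = Add(-3, -103030) = -103033)
Mul(u, Pow(Function('T')(-982, k), -1)) = Mul(-103033, Pow(Add(-33562, Pow(-847, 2), Mul(-21, -847)), -1)) = Mul(-103033, Pow(Add(-33562, 717409, 17787), -1)) = Mul(-103033, Pow(701634, -1)) = Mul(-103033, Rational(1, 701634)) = Rational(-103033, 701634)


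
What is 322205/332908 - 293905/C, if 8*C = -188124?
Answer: 210840274835/15656996148 ≈ 13.466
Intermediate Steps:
C = -47031/2 (C = (⅛)*(-188124) = -47031/2 ≈ -23516.)
322205/332908 - 293905/C = 322205/332908 - 293905/(-47031/2) = 322205*(1/332908) - 293905*(-2/47031) = 322205/332908 + 587810/47031 = 210840274835/15656996148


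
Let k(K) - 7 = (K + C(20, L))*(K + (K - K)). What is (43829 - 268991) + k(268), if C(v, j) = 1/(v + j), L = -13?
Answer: -1073049/7 ≈ -1.5329e+5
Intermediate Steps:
C(v, j) = 1/(j + v)
k(K) = 7 + K*(⅐ + K) (k(K) = 7 + (K + 1/(-13 + 20))*(K + (K - K)) = 7 + (K + 1/7)*(K + 0) = 7 + (K + ⅐)*K = 7 + (⅐ + K)*K = 7 + K*(⅐ + K))
(43829 - 268991) + k(268) = (43829 - 268991) + (7 + 268² + (⅐)*268) = -225162 + (7 + 71824 + 268/7) = -225162 + 503085/7 = -1073049/7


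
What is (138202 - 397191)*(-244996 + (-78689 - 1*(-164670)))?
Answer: 41183135835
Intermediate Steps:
(138202 - 397191)*(-244996 + (-78689 - 1*(-164670))) = -258989*(-244996 + (-78689 + 164670)) = -258989*(-244996 + 85981) = -258989*(-159015) = 41183135835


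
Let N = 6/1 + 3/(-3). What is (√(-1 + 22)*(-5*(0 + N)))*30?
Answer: -750*√21 ≈ -3436.9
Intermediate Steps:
N = 5 (N = 6*1 + 3*(-⅓) = 6 - 1 = 5)
(√(-1 + 22)*(-5*(0 + N)))*30 = (√(-1 + 22)*(-5*(0 + 5)))*30 = (√21*(-5*5))*30 = (√21*(-25))*30 = -25*√21*30 = -750*√21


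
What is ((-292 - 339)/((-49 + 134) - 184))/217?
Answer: 631/21483 ≈ 0.029372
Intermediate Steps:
((-292 - 339)/((-49 + 134) - 184))/217 = -631/(85 - 184)*(1/217) = -631/(-99)*(1/217) = -631*(-1/99)*(1/217) = (631/99)*(1/217) = 631/21483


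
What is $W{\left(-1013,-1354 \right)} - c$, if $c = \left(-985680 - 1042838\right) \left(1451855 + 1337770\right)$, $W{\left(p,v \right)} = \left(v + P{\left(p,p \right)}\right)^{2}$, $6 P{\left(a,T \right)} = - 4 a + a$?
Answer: $\frac{22635220976025}{4} \approx 5.6588 \cdot 10^{12}$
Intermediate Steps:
$P{\left(a,T \right)} = - \frac{a}{2}$ ($P{\left(a,T \right)} = \frac{- 4 a + a}{6} = \frac{\left(-3\right) a}{6} = - \frac{a}{2}$)
$W{\left(p,v \right)} = \left(v - \frac{p}{2}\right)^{2}$
$c = -5658804525750$ ($c = \left(-2028518\right) 2789625 = -5658804525750$)
$W{\left(-1013,-1354 \right)} - c = \frac{\left(-1013 - -2708\right)^{2}}{4} - -5658804525750 = \frac{\left(-1013 + 2708\right)^{2}}{4} + 5658804525750 = \frac{1695^{2}}{4} + 5658804525750 = \frac{1}{4} \cdot 2873025 + 5658804525750 = \frac{2873025}{4} + 5658804525750 = \frac{22635220976025}{4}$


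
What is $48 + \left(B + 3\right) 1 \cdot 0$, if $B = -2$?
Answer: $48$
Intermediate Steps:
$48 + \left(B + 3\right) 1 \cdot 0 = 48 + \left(-2 + 3\right) 1 \cdot 0 = 48 + 1 \cdot 1 \cdot 0 = 48 + 1 \cdot 0 = 48 + 0 = 48$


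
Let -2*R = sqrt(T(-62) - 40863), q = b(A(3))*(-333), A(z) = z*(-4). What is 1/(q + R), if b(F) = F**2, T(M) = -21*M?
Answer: -63936/3065872259 + 2*I*sqrt(39561)/9197616777 ≈ -2.0854e-5 + 4.325e-8*I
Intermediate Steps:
A(z) = -4*z
q = -47952 (q = (-4*3)**2*(-333) = (-12)**2*(-333) = 144*(-333) = -47952)
R = -I*sqrt(39561)/2 (R = -sqrt(-21*(-62) - 40863)/2 = -sqrt(1302 - 40863)/2 = -I*sqrt(39561)/2 ≈ -99.45*I)
1/(q + R) = 1/(-47952 - I*sqrt(39561)/2)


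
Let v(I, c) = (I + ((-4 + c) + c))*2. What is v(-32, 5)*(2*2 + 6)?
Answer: -520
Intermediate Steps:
v(I, c) = -8 + 2*I + 4*c (v(I, c) = (I + (-4 + 2*c))*2 = (-4 + I + 2*c)*2 = -8 + 2*I + 4*c)
v(-32, 5)*(2*2 + 6) = (-8 + 2*(-32) + 4*5)*(2*2 + 6) = (-8 - 64 + 20)*(4 + 6) = -52*10 = -520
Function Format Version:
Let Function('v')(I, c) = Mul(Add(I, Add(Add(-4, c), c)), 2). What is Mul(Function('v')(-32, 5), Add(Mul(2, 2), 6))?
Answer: -520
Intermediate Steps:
Function('v')(I, c) = Add(-8, Mul(2, I), Mul(4, c)) (Function('v')(I, c) = Mul(Add(I, Add(-4, Mul(2, c))), 2) = Mul(Add(-4, I, Mul(2, c)), 2) = Add(-8, Mul(2, I), Mul(4, c)))
Mul(Function('v')(-32, 5), Add(Mul(2, 2), 6)) = Mul(Add(-8, Mul(2, -32), Mul(4, 5)), Add(Mul(2, 2), 6)) = Mul(Add(-8, -64, 20), Add(4, 6)) = Mul(-52, 10) = -520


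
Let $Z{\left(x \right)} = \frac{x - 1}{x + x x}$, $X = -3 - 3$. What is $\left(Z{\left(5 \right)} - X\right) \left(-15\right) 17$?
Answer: $-1564$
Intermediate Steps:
$X = -6$ ($X = -3 - 3 = -6$)
$Z{\left(x \right)} = \frac{-1 + x}{x + x^{2}}$
$\left(Z{\left(5 \right)} - X\right) \left(-15\right) 17 = \left(\frac{-1 + 5}{5 \left(1 + 5\right)} - -6\right) \left(-15\right) 17 = \left(\frac{1}{5} \cdot \frac{1}{6} \cdot 4 + 6\right) \left(-15\right) 17 = \left(\frac{2}{15} + 6\right) \left(-15\right) 17 = \frac{92}{15} \left(-15\right) 17 = \left(-92\right) 17 = -1564$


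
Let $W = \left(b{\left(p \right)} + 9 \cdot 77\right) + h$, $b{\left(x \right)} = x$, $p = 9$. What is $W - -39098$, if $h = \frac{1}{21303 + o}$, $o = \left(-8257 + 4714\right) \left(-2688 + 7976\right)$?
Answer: $\frac{744820423799}{18714081} \approx 39800.0$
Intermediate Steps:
$o = -18735384$ ($o = \left(-3543\right) 5288 = -18735384$)
$h = - \frac{1}{18714081}$ ($h = \frac{1}{21303 - 18735384} = \frac{1}{-18714081} = - \frac{1}{18714081} \approx -5.3436 \cdot 10^{-8}$)
$W = \frac{13137284861}{18714081}$ ($W = \left(9 + 9 \cdot 77\right) - \frac{1}{18714081} = \left(9 + 693\right) - \frac{1}{18714081} = 702 - \frac{1}{18714081} = \frac{13137284861}{18714081} \approx 702.0$)
$W - -39098 = \frac{13137284861}{18714081} - -39098 = \frac{13137284861}{18714081} + 39098 = \frac{744820423799}{18714081}$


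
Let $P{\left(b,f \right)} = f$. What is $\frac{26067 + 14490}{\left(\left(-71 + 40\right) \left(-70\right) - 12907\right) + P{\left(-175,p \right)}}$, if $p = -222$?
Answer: $- \frac{13519}{3653} \approx -3.7008$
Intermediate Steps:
$\frac{26067 + 14490}{\left(\left(-71 + 40\right) \left(-70\right) - 12907\right) + P{\left(-175,p \right)}} = \frac{26067 + 14490}{\left(\left(-71 + 40\right) \left(-70\right) - 12907\right) - 222} = \frac{40557}{\left(\left(-31\right) \left(-70\right) - 12907\right) - 222} = \frac{40557}{\left(2170 - 12907\right) - 222} = \frac{40557}{-10737 - 222} = \frac{40557}{-10959} = 40557 \left(- \frac{1}{10959}\right) = - \frac{13519}{3653}$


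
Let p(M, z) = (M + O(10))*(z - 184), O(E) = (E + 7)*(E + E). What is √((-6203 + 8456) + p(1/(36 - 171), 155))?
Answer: 2*I*√3850935/45 ≈ 87.217*I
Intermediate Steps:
O(E) = 2*E*(7 + E) (O(E) = (7 + E)*(2*E) = 2*E*(7 + E))
p(M, z) = (-184 + z)*(340 + M) (p(M, z) = (M + 2*10*(7 + 10))*(z - 184) = (M + 2*10*17)*(-184 + z) = (M + 340)*(-184 + z) = (340 + M)*(-184 + z) = (-184 + z)*(340 + M))
√((-6203 + 8456) + p(1/(36 - 171), 155)) = √((-6203 + 8456) + (-62560 - 184/(36 - 171) + 340*155 + 155/(36 - 171))) = √(2253 + (-62560 - 184/(-135) + 52700 + 155/(-135))) = √(2253 + (-62560 - 184*(-1/135) + 52700 - 1/135*155)) = √(2253 + (-62560 + 184/135 + 52700 - 31/27)) = √(2253 - 1331071/135) = √(-1026916/135) = 2*I*√3850935/45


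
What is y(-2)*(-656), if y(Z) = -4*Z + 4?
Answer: -7872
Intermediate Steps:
y(Z) = 4 - 4*Z
y(-2)*(-656) = (4 - 4*(-2))*(-656) = (4 + 8)*(-656) = 12*(-656) = -7872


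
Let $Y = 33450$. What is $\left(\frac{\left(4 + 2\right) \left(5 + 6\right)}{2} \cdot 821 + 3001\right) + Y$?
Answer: $63544$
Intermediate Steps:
$\left(\frac{\left(4 + 2\right) \left(5 + 6\right)}{2} \cdot 821 + 3001\right) + Y = \left(\frac{\left(4 + 2\right) \left(5 + 6\right)}{2} \cdot 821 + 3001\right) + 33450 = \left(6 \cdot 11 \cdot \frac{1}{2} \cdot 821 + 3001\right) + 33450 = \left(66 \cdot \frac{1}{2} \cdot 821 + 3001\right) + 33450 = \left(33 \cdot 821 + 3001\right) + 33450 = \left(27093 + 3001\right) + 33450 = 30094 + 33450 = 63544$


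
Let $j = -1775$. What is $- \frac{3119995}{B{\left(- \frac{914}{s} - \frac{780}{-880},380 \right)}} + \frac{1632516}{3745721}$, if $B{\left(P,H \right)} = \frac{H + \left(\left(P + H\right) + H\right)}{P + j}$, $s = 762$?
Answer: $\frac{347809928807231690731}{71564662912631} \approx 4.8601 \cdot 10^{6}$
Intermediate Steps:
$B{\left(P,H \right)} = \frac{P + 3 H}{-1775 + P}$ ($B{\left(P,H \right)} = \frac{H + \left(\left(P + H\right) + H\right)}{P - 1775} = \frac{H + \left(\left(H + P\right) + H\right)}{-1775 + P} = \frac{H + \left(P + 2 H\right)}{-1775 + P} = \frac{P + 3 H}{-1775 + P}$)
$- \frac{3119995}{B{\left(- \frac{914}{s} - \frac{780}{-880},380 \right)}} + \frac{1632516}{3745721} = - \frac{3119995}{\frac{1}{-1775 - \left(- \frac{39}{44} + \frac{457}{381}\right)} \left(\left(- \frac{914}{762} - \frac{780}{-880}\right) + 3 \cdot 380\right)} + \frac{1632516}{3745721} = - \frac{3119995}{\frac{1}{-1775 - \frac{5249}{16764}} \left(\left(\left(-914\right) \frac{1}{762} - - \frac{39}{44}\right) + 1140\right)} + 1632516 \cdot \frac{1}{3745721} = - \frac{3119995}{\frac{1}{-1775 + \left(- \frac{457}{381} + \frac{39}{44}\right)} \left(\left(- \frac{457}{381} + \frac{39}{44}\right) + 1140\right)} + \frac{1632516}{3745721} = - \frac{3119995}{\frac{1}{-1775 - \frac{5249}{16764}} \left(- \frac{5249}{16764} + 1140\right)} + \frac{1632516}{3745721} = - \frac{3119995}{\frac{1}{- \frac{29761349}{16764}} \cdot \frac{19105711}{16764}} + \frac{1632516}{3745721} = - \frac{3119995}{\left(- \frac{16764}{29761349}\right) \frac{19105711}{16764}} + \frac{1632516}{3745721} = - \frac{3119995}{- \frac{19105711}{29761349}} + \frac{1632516}{3745721} = \left(-3119995\right) \left(- \frac{29761349}{19105711}\right) + \frac{1632516}{3745721} = \frac{92855260073255}{19105711} + \frac{1632516}{3745721} = \frac{347809928807231690731}{71564662912631}$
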